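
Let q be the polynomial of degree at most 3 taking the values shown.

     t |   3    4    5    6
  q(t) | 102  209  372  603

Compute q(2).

Forward differences of the values at t = 3, 4, 5, 6:
  q  : 102  209  372  603
  Δ  : 107  163  231
  Δ^2: 56  68
  Δ^3: 12
The third differences are constant, confirming degree 3.
Interpolating (Newton forward form) and evaluating at t = 2 gives q(2) = 39.

39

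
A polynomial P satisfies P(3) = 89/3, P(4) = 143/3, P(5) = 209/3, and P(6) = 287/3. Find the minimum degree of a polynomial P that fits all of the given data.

2

Forward differences of the values at n = 3, 4, 5, 6:
  P  : 89/3  143/3  209/3  287/3
  Δ  : 18  22  26
  Δ^2: 4  4
  Δ^3: 0
The second differences are constant (4) and nonzero, while all higher differences vanish, so the minimal degree is 2.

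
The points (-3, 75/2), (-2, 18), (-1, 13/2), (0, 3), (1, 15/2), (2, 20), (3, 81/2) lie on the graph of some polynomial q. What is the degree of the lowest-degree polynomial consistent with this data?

Forward differences of the values at n = -3, -2, -1, 0, 1, 2, 3:
  q  : 75/2  18  13/2  3  15/2  20  81/2
  Δ  : -39/2  -23/2  -7/2  9/2  25/2  41/2
  Δ^2: 8  8  8  8  8
  Δ^3: 0  0  0  0
  Δ^4: 0  0  0
  Δ^5: 0  0
  Δ^6: 0
The second differences are constant (8) and nonzero, while all higher differences vanish, so the minimal degree is 2.

2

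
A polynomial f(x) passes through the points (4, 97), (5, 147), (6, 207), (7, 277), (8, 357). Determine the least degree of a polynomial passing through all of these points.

2

Forward differences of the values at x = 4, 5, 6, 7, 8:
  f  : 97  147  207  277  357
  Δ  : 50  60  70  80
  Δ^2: 10  10  10
  Δ^3: 0  0
  Δ^4: 0
The second differences are constant (10) and nonzero, while all higher differences vanish, so the minimal degree is 2.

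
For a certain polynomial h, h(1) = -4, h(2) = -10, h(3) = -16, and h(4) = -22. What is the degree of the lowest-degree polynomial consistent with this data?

Divided differences on the nodes 1, 2, 3, 4:
  order 0: -4  -10  -16  -22
  order 1: -6  -6  -6
  order 2: 0  0
  order 3: 0
The order-1 divided differences are all -6 (nonzero) and every higher order vanishes, so the data lies on a polynomial of degree exactly 1.

1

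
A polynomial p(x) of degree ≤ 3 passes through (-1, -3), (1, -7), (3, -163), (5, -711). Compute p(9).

-3943

Forward differences of the values at x = -1, 1, 3, 5:
  p  : -3  -7  -163  -711
  Δ  : -4  -156  -548
  Δ^2: -152  -392
  Δ^3: -240
The third differences are constant, confirming degree 3.
Interpolating (Newton forward form) and evaluating at x = 9 gives p(9) = -3943.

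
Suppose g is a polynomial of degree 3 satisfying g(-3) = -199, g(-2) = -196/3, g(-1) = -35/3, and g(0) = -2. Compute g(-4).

Write g(u) = au^3 + bu^2 + cu + d. Substituting each data point gives a linear system:
  -27a + 9b - 3c + d = -199
  -8a + 4b - 2c + d = -196/3
  -a + b - c + d = -35/3
  d = -2
Solving the system yields a = 6, b = -4, c = -1/3, d = -2.
So g(u) = 6u³ - 4u² - (1/3)u - 2.
Then g(-4) = -1346/3.

-1346/3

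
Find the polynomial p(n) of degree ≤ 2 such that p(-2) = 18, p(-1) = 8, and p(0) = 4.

Write p(n) = an^2 + bn + c. Substituting each data point gives a linear system:
  4a - 2b + c = 18
  a - b + c = 8
  c = 4
Solving the system yields a = 3, b = -1, c = 4.
So p(n) = 3n^2 - n + 4.
Check: p(-2) = 18. ✓

p(n) = 3n^2 - n + 4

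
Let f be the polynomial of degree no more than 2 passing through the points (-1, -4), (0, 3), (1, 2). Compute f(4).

-49

Forward differences of the values at n = -1, 0, 1:
  f  : -4  3  2
  Δ  : 7  -1
  Δ^2: -8
The second differences are constant, confirming degree 2.
Interpolating (Newton forward form) and evaluating at n = 4 gives f(4) = -49.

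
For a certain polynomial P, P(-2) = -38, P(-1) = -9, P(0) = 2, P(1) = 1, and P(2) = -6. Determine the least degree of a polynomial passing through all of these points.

Forward differences of the values at s = -2, -1, 0, 1, 2:
  P  : -38  -9  2  1  -6
  Δ  : 29  11  -1  -7
  Δ^2: -18  -12  -6
  Δ^3: 6  6
  Δ^4: 0
The third differences are constant (6) and nonzero, while all higher differences vanish, so the minimal degree is 3.

3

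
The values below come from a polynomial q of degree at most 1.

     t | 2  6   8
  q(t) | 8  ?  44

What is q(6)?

The 2 known points determine the degree-1 polynomial uniquely.
Write q(t) = at + b. Substituting each data point gives a linear system:
  2a + b = 8
  8a + b = 44
Solving the system yields a = 6, b = -4.
So q(t) = 6t - 4.
Then q(6) = 32.

32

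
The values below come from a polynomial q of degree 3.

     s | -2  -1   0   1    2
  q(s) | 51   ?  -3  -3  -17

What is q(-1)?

7

On equispaced nodes a degree-3 polynomial has vanishing fourth forward difference, so
  q(-2) - 4·q(-1) + 6·q(0) - 4·q(1) + q(2) = 0.
Substituting the known values and solving for q(-1):
  -4·q(-1) = -28
  q(-1) = 7.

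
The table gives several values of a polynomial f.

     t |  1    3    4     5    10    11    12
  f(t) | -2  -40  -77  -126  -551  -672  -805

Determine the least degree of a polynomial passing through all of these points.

2

Divided differences on the nodes 1, 3, 4, 5, 10, 11, 12:
  order 0: -2  -40  -77  -126  -551  -672  -805
  order 1: -19  -37  -49  -85  -121  -133
  order 2: -6  -6  -6  -6  -6
  order 3: 0  0  0  0
  order 4: 0  0  0
  order 5: 0  0
  order 6: 0
The order-2 divided differences are all -6 (nonzero) and every higher order vanishes, so the data lies on a polynomial of degree exactly 2.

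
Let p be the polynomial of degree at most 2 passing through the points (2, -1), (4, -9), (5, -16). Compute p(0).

Using the Lagrange interpolation formula with nodes 2, 4, 5:
  L_0(n) = (n - 4)(n - 5) / 6
  L_1(n) = (n - 2)(n - 5) / -2
  L_2(n) = (n - 2)(n - 4) / 3
Then p(n) = -1·L_0(n) - 9·L_1(n) - 16·L_2(n).
Expanding and collecting terms gives p(n) = -n² + 2n - 1.
Evaluating at n = 0: p(0) = -1.

-1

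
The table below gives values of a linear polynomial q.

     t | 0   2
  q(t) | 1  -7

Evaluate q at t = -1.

5

Using the Lagrange interpolation formula with nodes 0, 2:
  L_0(t) = (t - 2) / -2
  L_1(t) = t / 2
Then q(t) = 1·L_0(t) - 7·L_1(t).
Expanding and collecting terms gives q(t) = -4t + 1.
Evaluating at t = -1: q(-1) = 5.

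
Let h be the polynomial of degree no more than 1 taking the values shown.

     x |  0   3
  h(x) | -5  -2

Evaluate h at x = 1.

Write h(x) = ax + b. Substituting each data point gives a linear system:
  b = -5
  3a + b = -2
Solving the system yields a = 1, b = -5.
So h(x) = x - 5.
Then h(1) = -4.

-4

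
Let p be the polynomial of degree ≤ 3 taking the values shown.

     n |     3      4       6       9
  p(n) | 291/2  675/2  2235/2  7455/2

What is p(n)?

Write p(n) = an^3 + bn^2 + cn + d. Substituting each data point gives a linear system:
  27a + 9b + 3c + d = 291/2
  64a + 16b + 4c + d = 675/2
  216a + 36b + 6c + d = 2235/2
  729a + 81b + 9c + d = 7455/2
Solving the system yields a = 5, b = 1, c = 0, d = 3/2.
So p(n) = 5n^3 + n^2 + 3/2.
Check: p(9) = 7455/2. ✓

p(n) = 5n^3 + n^2 + 3/2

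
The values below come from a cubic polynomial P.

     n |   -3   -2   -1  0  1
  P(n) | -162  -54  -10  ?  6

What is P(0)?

The 4 known points determine the degree-3 polynomial uniquely.
Write P(n) = an^3 + bn^2 + cn + d. Substituting each data point gives a linear system:
  -27a + 9b - 3c + d = -162
  -8a + 4b - 2c + d = -54
  -a + b - c + d = -10
  a + b + c + d = 6
Solving the system yields a = 5, b = -2, c = 3, d = 0.
So P(n) = 5n^3 - 2n^2 + 3n.
Then P(0) = 0.

0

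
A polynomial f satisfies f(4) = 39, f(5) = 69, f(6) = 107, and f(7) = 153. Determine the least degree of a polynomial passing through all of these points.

Forward differences of the values at t = 4, 5, 6, 7:
  f  : 39  69  107  153
  Δ  : 30  38  46
  Δ^2: 8  8
  Δ^3: 0
The second differences are constant (8) and nonzero, while all higher differences vanish, so the minimal degree is 2.

2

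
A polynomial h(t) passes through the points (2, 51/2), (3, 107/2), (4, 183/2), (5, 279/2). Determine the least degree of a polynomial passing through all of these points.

2

Forward differences of the values at t = 2, 3, 4, 5:
  h  : 51/2  107/2  183/2  279/2
  Δ  : 28  38  48
  Δ^2: 10  10
  Δ^3: 0
The second differences are constant (10) and nonzero, while all higher differences vanish, so the minimal degree is 2.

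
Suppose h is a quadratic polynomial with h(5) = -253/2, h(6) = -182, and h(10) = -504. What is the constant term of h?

Write h(n) = an^2 + bn + c. Substituting each data point gives a linear system:
  25a + 5b + c = -253/2
  36a + 6b + c = -182
  100a + 10b + c = -504
Solving the system yields a = -5, b = -1/2, c = 1.
So h(n) = -5n^2 - (1/2)n + 1.
The constant term is 1.

1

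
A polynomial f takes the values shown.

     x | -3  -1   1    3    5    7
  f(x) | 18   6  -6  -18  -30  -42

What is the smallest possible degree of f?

Forward differences of the values at x = -3, -1, 1, 3, 5, 7:
  f  : 18  6  -6  -18  -30  -42
  Δ  : -12  -12  -12  -12  -12
  Δ^2: 0  0  0  0
  Δ^3: 0  0  0
  Δ^4: 0  0
  Δ^5: 0
The first differences are constant (-12) and nonzero, while all higher differences vanish, so the minimal degree is 1.

1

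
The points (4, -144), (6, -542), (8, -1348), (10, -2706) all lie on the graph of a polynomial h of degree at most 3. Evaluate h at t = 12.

-4760

Using the Lagrange interpolation formula with nodes 4, 6, 8, 10:
  L_0(t) = (t - 6)(t - 8)(t - 10) / -48
  L_1(t) = (t - 4)(t - 8)(t - 10) / 16
  L_2(t) = (t - 4)(t - 6)(t - 10) / -16
  L_3(t) = (t - 4)(t - 6)(t - 8) / 48
Then h(t) = -144·L_0(t) - 542·L_1(t) - 1348·L_2(t) - 2706·L_3(t).
Expanding and collecting terms gives h(t) = -3t³ + 3t² - t + 4.
Evaluating at t = 12: h(12) = -4760.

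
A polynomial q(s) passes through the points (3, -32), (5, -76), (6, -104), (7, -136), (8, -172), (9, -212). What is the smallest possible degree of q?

2

Divided differences on the nodes 3, 5, 6, 7, 8, 9:
  order 0: -32  -76  -104  -136  -172  -212
  order 1: -22  -28  -32  -36  -40
  order 2: -2  -2  -2  -2
  order 3: 0  0  0
  order 4: 0  0
  order 5: 0
The order-2 divided differences are all -2 (nonzero) and every higher order vanishes, so the data lies on a polynomial of degree exactly 2.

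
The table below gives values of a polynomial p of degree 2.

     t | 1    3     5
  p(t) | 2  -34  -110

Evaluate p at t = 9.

Using the Lagrange interpolation formula with nodes 1, 3, 5:
  L_0(t) = (t - 3)(t - 5) / 8
  L_1(t) = (t - 1)(t - 5) / -4
  L_2(t) = (t - 1)(t - 3) / 8
Then p(t) = 2·L_0(t) - 34·L_1(t) - 110·L_2(t).
Expanding and collecting terms gives p(t) = -5t^2 + 2t + 5.
Evaluating at t = 9: p(9) = -382.

-382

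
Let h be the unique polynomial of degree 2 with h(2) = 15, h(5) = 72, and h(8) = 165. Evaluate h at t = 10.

247

Write h(t) = at^2 + bt + c. Substituting each data point gives a linear system:
  4a + 2b + c = 15
  25a + 5b + c = 72
  64a + 8b + c = 165
Solving the system yields a = 2, b = 5, c = -3.
So h(t) = 2t^2 + 5t - 3.
Then h(10) = 247.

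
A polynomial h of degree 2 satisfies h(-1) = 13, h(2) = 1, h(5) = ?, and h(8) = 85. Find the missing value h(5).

The 3 known points determine the degree-2 polynomial uniquely.
Write h(n) = an^2 + bn + c. Substituting each data point gives a linear system:
  a - b + c = 13
  4a + 2b + c = 1
  64a + 8b + c = 85
Solving the system yields a = 2, b = -6, c = 5.
So h(n) = 2n² - 6n + 5.
Then h(5) = 25.

25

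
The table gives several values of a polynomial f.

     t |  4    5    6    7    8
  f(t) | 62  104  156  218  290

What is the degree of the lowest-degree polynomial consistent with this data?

2

Forward differences of the values at t = 4, 5, 6, 7, 8:
  f  : 62  104  156  218  290
  Δ  : 42  52  62  72
  Δ^2: 10  10  10
  Δ^3: 0  0
  Δ^4: 0
The second differences are constant (10) and nonzero, while all higher differences vanish, so the minimal degree is 2.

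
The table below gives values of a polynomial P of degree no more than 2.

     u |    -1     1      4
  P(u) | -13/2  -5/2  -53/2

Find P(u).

Write P(u) = au^2 + bu + c. Substituting each data point gives a linear system:
  a - b + c = -13/2
  a + b + c = -5/2
  16a + 4b + c = -53/2
Solving the system yields a = -2, b = 2, c = -5/2.
So P(u) = -2u^2 + 2u - 5/2.
Check: P(-1) = -13/2. ✓

P(u) = -2u^2 + 2u - 5/2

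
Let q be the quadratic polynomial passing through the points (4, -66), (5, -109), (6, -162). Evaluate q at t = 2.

Using the Lagrange interpolation formula with nodes 4, 5, 6:
  L_0(t) = (t - 5)(t - 6) / 2
  L_1(t) = (t - 4)(t - 6) / -1
  L_2(t) = (t - 4)(t - 5) / 2
Then q(t) = -66·L_0(t) - 109·L_1(t) - 162·L_2(t).
Expanding and collecting terms gives q(t) = -5t² + 2t + 6.
Evaluating at t = 2: q(2) = -10.

-10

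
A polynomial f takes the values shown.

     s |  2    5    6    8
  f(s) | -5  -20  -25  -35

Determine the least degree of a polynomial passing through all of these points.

Divided differences on the nodes 2, 5, 6, 8:
  order 0: -5  -20  -25  -35
  order 1: -5  -5  -5
  order 2: 0  0
  order 3: 0
The order-1 divided differences are all -5 (nonzero) and every higher order vanishes, so the data lies on a polynomial of degree exactly 1.

1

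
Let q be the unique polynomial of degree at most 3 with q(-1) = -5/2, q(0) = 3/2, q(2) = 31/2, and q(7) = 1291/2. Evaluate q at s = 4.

235/2

Write q(s) = as^3 + bs^2 + cs + d. Substituting each data point gives a linear system:
  -a + b - c + d = -5/2
  d = 3/2
  8a + 4b + 2c + d = 31/2
  343a + 49b + 7c + d = 1291/2
Solving the system yields a = 2, b = -1, c = 1, d = 3/2.
So q(s) = 2s^3 - s^2 + s + 3/2.
Then q(4) = 235/2.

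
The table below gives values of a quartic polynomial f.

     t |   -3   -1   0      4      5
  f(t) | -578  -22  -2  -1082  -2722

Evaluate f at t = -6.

-7562

Using the Lagrange interpolation formula with nodes -3, -1, 0, 4, 5:
  L_0(t) = (t + 1)t(t - 4)(t - 5) / 336
  L_1(t) = (t + 3)t(t - 4)(t - 5) / -60
  L_2(t) = (t + 3)(t + 1)(t - 4)(t - 5) / 60
  L_3(t) = (t + 3)(t + 1)t(t - 5) / -140
  L_4(t) = (t + 3)(t + 1)t(t - 4) / 240
Then f(t) = -578·L_0(t) - 22·L_1(t) - 2·L_2(t) - 1082·L_3(t) - 2722·L_4(t).
Expanding and collecting terms gives f(t) = -5t⁴ + 4t³ - 5t² + 6t - 2.
Evaluating at t = -6: f(-6) = -7562.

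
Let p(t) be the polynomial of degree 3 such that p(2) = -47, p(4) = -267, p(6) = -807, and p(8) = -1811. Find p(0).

Write p(t) = at^3 + bt^2 + ct + d. Substituting each data point gives a linear system:
  8a + 4b + 2c + d = -47
  64a + 16b + 4c + d = -267
  216a + 36b + 6c + d = -807
  512a + 64b + 8c + d = -1811
Solving the system yields a = -3, b = -4, c = -2, d = -3.
So p(t) = -3t^3 - 4t^2 - 2t - 3.
Then p(0) = -3.

-3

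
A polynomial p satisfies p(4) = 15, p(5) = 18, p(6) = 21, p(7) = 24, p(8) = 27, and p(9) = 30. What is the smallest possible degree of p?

Forward differences of the values at x = 4, 5, 6, 7, 8, 9:
  p  : 15  18  21  24  27  30
  Δ  : 3  3  3  3  3
  Δ^2: 0  0  0  0
  Δ^3: 0  0  0
  Δ^4: 0  0
  Δ^5: 0
The first differences are constant (3) and nonzero, while all higher differences vanish, so the minimal degree is 1.

1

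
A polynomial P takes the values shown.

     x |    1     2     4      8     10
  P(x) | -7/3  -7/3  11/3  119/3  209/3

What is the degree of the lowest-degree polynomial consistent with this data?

Divided differences on the nodes 1, 2, 4, 8, 10:
  order 0: -7/3  -7/3  11/3  119/3  209/3
  order 1: 0  3  9  15
  order 2: 1  1  1
  order 3: 0  0
  order 4: 0
The order-2 divided differences are all 1 (nonzero) and every higher order vanishes, so the data lies on a polynomial of degree exactly 2.

2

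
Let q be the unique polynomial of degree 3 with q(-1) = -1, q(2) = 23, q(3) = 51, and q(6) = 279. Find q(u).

q(u) = u^3 + u^2 + 4u + 3

Write q(u) = au^3 + bu^2 + cu + d. Substituting each data point gives a linear system:
  -a + b - c + d = -1
  8a + 4b + 2c + d = 23
  27a + 9b + 3c + d = 51
  216a + 36b + 6c + d = 279
Solving the system yields a = 1, b = 1, c = 4, d = 3.
So q(u) = u³ + u² + 4u + 3.
Check: q(3) = 51. ✓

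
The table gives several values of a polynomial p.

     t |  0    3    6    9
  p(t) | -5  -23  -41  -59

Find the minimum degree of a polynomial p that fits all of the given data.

Forward differences of the values at t = 0, 3, 6, 9:
  p  : -5  -23  -41  -59
  Δ  : -18  -18  -18
  Δ^2: 0  0
  Δ^3: 0
The first differences are constant (-18) and nonzero, while all higher differences vanish, so the minimal degree is 1.

1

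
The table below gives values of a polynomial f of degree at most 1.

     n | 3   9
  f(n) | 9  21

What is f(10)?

23

Using the Lagrange interpolation formula with nodes 3, 9:
  L_0(n) = (n - 9) / -6
  L_1(n) = (n - 3) / 6
Then f(n) = 9·L_0(n) + 21·L_1(n).
Expanding and collecting terms gives f(n) = 2n + 3.
Evaluating at n = 10: f(10) = 23.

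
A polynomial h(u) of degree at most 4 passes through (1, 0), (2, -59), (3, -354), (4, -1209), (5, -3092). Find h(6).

-6615

Forward differences of the values at u = 1, 2, 3, 4, 5:
  h  : 0  -59  -354  -1209  -3092
  Δ  : -59  -295  -855  -1883
  Δ^2: -236  -560  -1028
  Δ^3: -324  -468
  Δ^4: -144
The fourth differences are constant, confirming degree 4.
Interpolating (Newton forward form) and evaluating at u = 6 gives h(6) = -6615.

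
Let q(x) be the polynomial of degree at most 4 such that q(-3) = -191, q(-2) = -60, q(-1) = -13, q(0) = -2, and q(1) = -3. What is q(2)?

Forward differences of the values at x = -3, -2, -1, 0, 1:
  q  : -191  -60  -13  -2  -3
  Δ  : 131  47  11  -1
  Δ^2: -84  -36  -12
  Δ^3: 48  24
  Δ^4: -24
The fourth differences are constant, confirming degree 4.
Interpolating (Newton forward form) and evaluating at x = 2 gives q(2) = -16.

-16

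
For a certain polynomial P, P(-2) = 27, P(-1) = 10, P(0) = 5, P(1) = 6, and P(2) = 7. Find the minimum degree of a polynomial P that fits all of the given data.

3

Forward differences of the values at x = -2, -1, 0, 1, 2:
  P  : 27  10  5  6  7
  Δ  : -17  -5  1  1
  Δ^2: 12  6  0
  Δ^3: -6  -6
  Δ^4: 0
The third differences are constant (-6) and nonzero, while all higher differences vanish, so the minimal degree is 3.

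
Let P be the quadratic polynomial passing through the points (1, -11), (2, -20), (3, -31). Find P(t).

P(t) = -t^2 - 6t - 4

Write P(t) = at^2 + bt + c. Substituting each data point gives a linear system:
  a + b + c = -11
  4a + 2b + c = -20
  9a + 3b + c = -31
Solving the system yields a = -1, b = -6, c = -4.
So P(t) = -t^2 - 6t - 4.
Check: P(1) = -11. ✓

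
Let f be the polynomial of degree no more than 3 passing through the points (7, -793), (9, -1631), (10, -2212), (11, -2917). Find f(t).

f(t) = -2t^3 - 2t^2 - t - 2

Write f(t) = at^3 + bt^2 + ct + d. Substituting each data point gives a linear system:
  343a + 49b + 7c + d = -793
  729a + 81b + 9c + d = -1631
  1000a + 100b + 10c + d = -2212
  1331a + 121b + 11c + d = -2917
Solving the system yields a = -2, b = -2, c = -1, d = -2.
So f(t) = -2t^3 - 2t^2 - t - 2.
Check: f(11) = -2917. ✓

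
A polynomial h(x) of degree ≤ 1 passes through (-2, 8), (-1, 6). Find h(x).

h(x) = -2x + 4

Write h(x) = ax + b. Substituting each data point gives a linear system:
  -2a + b = 8
  -a + b = 6
Solving the system yields a = -2, b = 4.
So h(x) = -2x + 4.
Check: h(-1) = 6. ✓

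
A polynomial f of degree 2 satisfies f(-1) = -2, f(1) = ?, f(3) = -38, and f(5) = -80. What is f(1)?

-12

The 3 known points determine the degree-2 polynomial uniquely.
Write f(n) = an^2 + bn + c. Substituting each data point gives a linear system:
  a - b + c = -2
  9a + 3b + c = -38
  25a + 5b + c = -80
Solving the system yields a = -2, b = -5, c = -5.
So f(n) = -2n^2 - 5n - 5.
Then f(1) = -12.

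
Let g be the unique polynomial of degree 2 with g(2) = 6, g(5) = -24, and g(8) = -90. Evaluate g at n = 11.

-192

Forward differences of the values at n = 2, 5, 8:
  g  : 6  -24  -90
  Δ  : -30  -66
  Δ^2: -36
The second differences are constant, confirming degree 2.
Interpolating (Newton forward form) and evaluating at n = 11 gives g(11) = -192.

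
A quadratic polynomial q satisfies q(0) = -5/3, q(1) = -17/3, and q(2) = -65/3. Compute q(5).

-425/3

Using the Lagrange interpolation formula with nodes 0, 1, 2:
  L_0(u) = (u - 1)(u - 2) / 2
  L_1(u) = u(u - 2) / -1
  L_2(u) = u(u - 1) / 2
Then q(u) = -5/3·L_0(u) - 17/3·L_1(u) - 65/3·L_2(u).
Expanding and collecting terms gives q(u) = -6u^2 + 2u - 5/3.
Evaluating at u = 5: q(5) = -425/3.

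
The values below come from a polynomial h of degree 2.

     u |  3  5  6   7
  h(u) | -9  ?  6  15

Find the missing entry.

-1

The 3 known points determine the degree-2 polynomial uniquely.
Write h(u) = au^2 + bu + c. Substituting each data point gives a linear system:
  9a + 3b + c = -9
  36a + 6b + c = 6
  49a + 7b + c = 15
Solving the system yields a = 1, b = -4, c = -6.
So h(u) = u^2 - 4u - 6.
Then h(5) = -1.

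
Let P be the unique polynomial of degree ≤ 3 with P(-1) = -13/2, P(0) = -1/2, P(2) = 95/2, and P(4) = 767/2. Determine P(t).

P(t) = 6t^3 - 1/2

Write P(t) = at^3 + bt^2 + ct + d. Substituting each data point gives a linear system:
  -a + b - c + d = -13/2
  d = -1/2
  8a + 4b + 2c + d = 95/2
  64a + 16b + 4c + d = 767/2
Solving the system yields a = 6, b = 0, c = 0, d = -1/2.
So P(t) = 6t^3 - 1/2.
Check: P(-1) = -13/2. ✓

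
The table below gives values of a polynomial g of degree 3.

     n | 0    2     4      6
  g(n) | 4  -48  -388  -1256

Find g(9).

-4073

Write g(n) = an^3 + bn^2 + cn + d. Substituting each data point gives a linear system:
  d = 4
  8a + 4b + 2c + d = -48
  64a + 16b + 4c + d = -388
  216a + 36b + 6c + d = -1256
Solving the system yields a = -5, b = -6, c = 6, d = 4.
So g(n) = -5n³ - 6n² + 6n + 4.
Then g(9) = -4073.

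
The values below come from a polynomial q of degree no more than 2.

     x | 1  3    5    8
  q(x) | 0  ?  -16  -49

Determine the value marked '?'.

The 3 known points determine the degree-2 polynomial uniquely.
Write q(x) = ax^2 + bx + c. Substituting each data point gives a linear system:
  a + b + c = 0
  25a + 5b + c = -16
  64a + 8b + c = -49
Solving the system yields a = -1, b = 2, c = -1.
So q(x) = -x^2 + 2x - 1.
Then q(3) = -4.

-4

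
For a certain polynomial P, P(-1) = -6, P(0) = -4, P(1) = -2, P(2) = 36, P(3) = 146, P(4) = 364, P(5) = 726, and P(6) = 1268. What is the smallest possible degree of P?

3

Forward differences of the values at s = -1, 0, 1, 2, 3, 4, 5, 6:
  P  : -6  -4  -2  36  146  364  726  1268
  Δ  : 2  2  38  110  218  362  542
  Δ^2: 0  36  72  108  144  180
  Δ^3: 36  36  36  36  36
  Δ^4: 0  0  0  0
  Δ^5: 0  0  0
  Δ^6: 0  0
  Δ^7: 0
The third differences are constant (36) and nonzero, while all higher differences vanish, so the minimal degree is 3.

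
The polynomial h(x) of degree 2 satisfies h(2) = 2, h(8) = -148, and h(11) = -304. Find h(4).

Write h(x) = ax^2 + bx + c. Substituting each data point gives a linear system:
  4a + 2b + c = 2
  64a + 8b + c = -148
  121a + 11b + c = -304
Solving the system yields a = -3, b = 5, c = 4.
So h(x) = -3x² + 5x + 4.
Then h(4) = -24.

-24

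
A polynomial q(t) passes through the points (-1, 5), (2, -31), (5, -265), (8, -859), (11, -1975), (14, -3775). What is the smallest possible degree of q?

3

Forward differences of the values at t = -1, 2, 5, 8, 11, 14:
  q  : 5  -31  -265  -859  -1975  -3775
  Δ  : -36  -234  -594  -1116  -1800
  Δ^2: -198  -360  -522  -684
  Δ^3: -162  -162  -162
  Δ^4: 0  0
  Δ^5: 0
The third differences are constant (-162) and nonzero, while all higher differences vanish, so the minimal degree is 3.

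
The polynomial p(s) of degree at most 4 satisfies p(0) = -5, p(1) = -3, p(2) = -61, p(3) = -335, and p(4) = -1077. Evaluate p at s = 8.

Using the Lagrange interpolation formula with nodes 0, 1, 2, 3, 4:
  L_0(s) = (s - 1)(s - 2)(s - 3)(s - 4) / 24
  L_1(s) = s(s - 2)(s - 3)(s - 4) / -6
  L_2(s) = s(s - 1)(s - 3)(s - 4) / 4
  L_3(s) = s(s - 1)(s - 2)(s - 4) / -6
  L_4(s) = s(s - 1)(s - 2)(s - 3) / 24
Then p(s) = -5·L_0(s) - 3·L_1(s) - 61·L_2(s) - 335·L_3(s) - 1077·L_4(s).
Expanding and collecting terms gives p(s) = -4s^4 - 2s^3 + 4s^2 + 4s - 5.
Evaluating at s = 8: p(8) = -17125.

-17125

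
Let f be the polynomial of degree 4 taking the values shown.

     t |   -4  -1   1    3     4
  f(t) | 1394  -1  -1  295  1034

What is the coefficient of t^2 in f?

Write f(t) = at^4 + bt^3 + ct^2 + dt + e. Substituting each data point gives a linear system:
  256a - 64b + 16c - 4d + e = 1394
  a - b + c - d + e = -1
  a + b + c + d + e = -1
  81a + 27b + 9c + 3d + e = 295
  256a + 64b + 16c + 4d + e = 1034
Solving the system yields a = 5, b = -3, c = -4, d = 3, e = -2.
So f(t) = 5t^4 - 3t^3 - 4t^2 + 3t - 2.
The coefficient of t^2 is -4.

-4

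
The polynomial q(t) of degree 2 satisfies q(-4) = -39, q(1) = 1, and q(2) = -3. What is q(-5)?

Using the Lagrange interpolation formula with nodes -4, 1, 2:
  L_0(t) = (t - 1)(t - 2) / 30
  L_1(t) = (t + 4)(t - 2) / -5
  L_2(t) = (t + 4)(t - 1) / 6
Then q(t) = -39·L_0(t) + 1·L_1(t) - 3·L_2(t).
Expanding and collecting terms gives q(t) = -2t^2 + 2t + 1.
Evaluating at t = -5: q(-5) = -59.

-59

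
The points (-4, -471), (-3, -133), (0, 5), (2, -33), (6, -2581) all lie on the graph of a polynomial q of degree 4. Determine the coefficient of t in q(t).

Write q(t) = at^4 + bt^3 + ct^2 + dt + e. Substituting each data point gives a linear system:
  256a - 64b + 16c - 4d + e = -471
  81a - 27b + 9c - 3d + e = -133
  e = 5
  16a + 8b + 4c + 2d + e = -33
  1296a + 216b + 36c + 6d + e = -2581
Solving the system yields a = -2, b = 0, c = 1, d = -5, e = 5.
So q(t) = -2t^4 + t^2 - 5t + 5.
The coefficient of t is -5.

-5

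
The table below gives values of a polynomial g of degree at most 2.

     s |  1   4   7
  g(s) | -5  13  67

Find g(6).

45

Using the Lagrange interpolation formula with nodes 1, 4, 7:
  L_0(s) = (s - 4)(s - 7) / 18
  L_1(s) = (s - 1)(s - 7) / -9
  L_2(s) = (s - 1)(s - 4) / 18
Then g(s) = -5·L_0(s) + 13·L_1(s) + 67·L_2(s).
Expanding and collecting terms gives g(s) = 2s² - 4s - 3.
Evaluating at s = 6: g(6) = 45.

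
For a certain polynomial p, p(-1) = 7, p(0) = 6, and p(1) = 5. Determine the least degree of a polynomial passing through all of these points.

Forward differences of the values at x = -1, 0, 1:
  p  : 7  6  5
  Δ  : -1  -1
  Δ^2: 0
The first differences are constant (-1) and nonzero, while all higher differences vanish, so the minimal degree is 1.

1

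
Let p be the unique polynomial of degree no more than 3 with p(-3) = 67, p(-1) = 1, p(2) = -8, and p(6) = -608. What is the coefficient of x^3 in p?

-3

Write p(x) = ax^3 + bx^2 + cx + d. Substituting each data point gives a linear system:
  -27a + 9b - 3c + d = 67
  -a + b - c + d = 1
  8a + 4b + 2c + d = -8
  216a + 36b + 6c + d = -608
Solving the system yields a = -3, b = 0, c = 6, d = 4.
So p(x) = -3x^3 + 6x + 4.
The leading coefficient is -3.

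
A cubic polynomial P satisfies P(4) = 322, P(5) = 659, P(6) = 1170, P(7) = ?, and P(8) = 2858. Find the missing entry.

The 4 known points determine the degree-3 polynomial uniquely.
Write P(u) = au^3 + bu^2 + cu + d. Substituting each data point gives a linear system:
  64a + 16b + 4c + d = 322
  125a + 25b + 5c + d = 659
  216a + 36b + 6c + d = 1170
  512a + 64b + 8c + d = 2858
Solving the system yields a = 6, b = -3, c = -2, d = -6.
So P(u) = 6u^3 - 3u^2 - 2u - 6.
Then P(7) = 1891.

1891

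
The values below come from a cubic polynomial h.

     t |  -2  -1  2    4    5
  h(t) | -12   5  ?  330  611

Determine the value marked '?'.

The 4 known points determine the degree-3 polynomial uniquely.
Write h(t) = at^3 + bt^2 + ct + d. Substituting each data point gives a linear system:
  -8a + 4b - 2c + d = -12
  -a + b - c + d = 5
  64a + 16b + 4c + d = 330
  125a + 25b + 5c + d = 611
Solving the system yields a = 4, b = 4, c = 1, d = 6.
So h(t) = 4t³ + 4t² + t + 6.
Then h(2) = 56.

56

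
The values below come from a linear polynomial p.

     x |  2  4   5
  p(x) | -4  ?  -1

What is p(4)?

-2

The 2 known points determine the degree-1 polynomial uniquely.
Write p(x) = ax + b. Substituting each data point gives a linear system:
  2a + b = -4
  5a + b = -1
Solving the system yields a = 1, b = -6.
So p(x) = x - 6.
Then p(4) = -2.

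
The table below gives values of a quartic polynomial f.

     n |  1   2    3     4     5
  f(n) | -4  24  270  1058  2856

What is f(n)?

Write f(n) = an^4 + bn^3 + cn^2 + dn + e. Substituting each data point gives a linear system:
  a + b + c + d + e = -4
  16a + 8b + 4c + 2d + e = 24
  81a + 27b + 9c + 3d + e = 270
  256a + 64b + 16c + 4d + e = 1058
  625a + 125b + 25c + 5d + e = 2856
Solving the system yields a = 6, b = -6, c = -5, d = -5, e = 6.
So f(n) = 6n^4 - 6n^3 - 5n^2 - 5n + 6.
Check: f(5) = 2856. ✓

f(n) = 6n^4 - 6n^3 - 5n^2 - 5n + 6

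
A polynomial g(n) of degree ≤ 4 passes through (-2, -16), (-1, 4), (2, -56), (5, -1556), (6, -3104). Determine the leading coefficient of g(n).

-2

Write g(n) = an^4 + bn^3 + cn^2 + dn + e. Substituting each data point gives a linear system:
  16a - 8b + 4c - 2d + e = -16
  a - b + c - d + e = 4
  16a + 8b + 4c + 2d + e = -56
  625a + 125b + 25c + 5d + e = -1556
  1296a + 216b + 36c + 6d + e = -3104
Solving the system yields a = -2, b = -2, c = -2, d = -2, e = 4.
So g(n) = -2n^4 - 2n^3 - 2n^2 - 2n + 4.
The leading coefficient is -2.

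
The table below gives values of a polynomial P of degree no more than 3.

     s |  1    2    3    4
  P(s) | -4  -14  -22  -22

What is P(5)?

-8

Write P(s) = as^3 + bs^2 + cs + d. Substituting each data point gives a linear system:
  a + b + c + d = -4
  8a + 4b + 2c + d = -14
  27a + 9b + 3c + d = -22
  64a + 16b + 4c + d = -22
Solving the system yields a = 1, b = -5, c = -2, d = 2.
So P(s) = s^3 - 5s^2 - 2s + 2.
Then P(5) = -8.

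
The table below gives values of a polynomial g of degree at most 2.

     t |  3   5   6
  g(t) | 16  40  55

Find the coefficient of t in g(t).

Write g(t) = at^2 + bt + c. Substituting each data point gives a linear system:
  9a + 3b + c = 16
  25a + 5b + c = 40
  36a + 6b + c = 55
Solving the system yields a = 1, b = 4, c = -5.
So g(t) = t^2 + 4t - 5.
The coefficient of t is 4.

4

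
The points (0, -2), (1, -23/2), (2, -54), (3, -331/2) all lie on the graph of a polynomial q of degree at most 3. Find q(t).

Write q(t) = at^3 + bt^2 + ct + d. Substituting each data point gives a linear system:
  d = -2
  a + b + c + d = -23/2
  8a + 4b + 2c + d = -54
  27a + 9b + 3c + d = -331/2
Solving the system yields a = -6, b = 3/2, c = -5, d = -2.
So q(t) = -6t^3 + (3/2)t^2 - 5t - 2.
Check: q(2) = -54. ✓

q(t) = -6t^3 + (3/2)t^2 - 5t - 2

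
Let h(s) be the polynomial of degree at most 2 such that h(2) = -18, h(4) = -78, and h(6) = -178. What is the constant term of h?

Write h(s) = as^2 + bs + c. Substituting each data point gives a linear system:
  4a + 2b + c = -18
  16a + 4b + c = -78
  36a + 6b + c = -178
Solving the system yields a = -5, b = 0, c = 2.
So h(s) = -5s² + 2.
The constant term is 2.

2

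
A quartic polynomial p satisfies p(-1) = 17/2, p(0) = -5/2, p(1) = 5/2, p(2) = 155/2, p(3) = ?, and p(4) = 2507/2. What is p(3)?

On equispaced nodes a degree-4 polynomial has vanishing fifth forward difference, so
  - p(-1) + 5·p(0) - 10·p(1) + 10·p(2) - 5·p(3) + p(4) = 0.
Substituting the known values and solving for p(3):
  -5·p(3) = -3965/2
  p(3) = 793/2.

793/2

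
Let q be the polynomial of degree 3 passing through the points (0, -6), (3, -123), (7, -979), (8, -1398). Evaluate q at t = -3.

Using the Lagrange interpolation formula with nodes 0, 3, 7, 8:
  L_0(t) = (t - 3)(t - 7)(t - 8) / -168
  L_1(t) = t(t - 7)(t - 8) / 60
  L_2(t) = t(t - 3)(t - 8) / -28
  L_3(t) = t(t - 3)(t - 7) / 40
Then q(t) = -6·L_0(t) - 123·L_1(t) - 979·L_2(t) - 1398·L_3(t).
Expanding and collecting terms gives q(t) = -2t³ - 5t² - 6t - 6.
Evaluating at t = -3: q(-3) = 21.

21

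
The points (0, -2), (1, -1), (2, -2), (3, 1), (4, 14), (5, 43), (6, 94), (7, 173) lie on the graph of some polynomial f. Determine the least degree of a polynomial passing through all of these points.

3

Forward differences of the values at t = 0, 1, 2, 3, 4, 5, 6, 7:
  f  : -2  -1  -2  1  14  43  94  173
  Δ  : 1  -1  3  13  29  51  79
  Δ^2: -2  4  10  16  22  28
  Δ^3: 6  6  6  6  6
  Δ^4: 0  0  0  0
  Δ^5: 0  0  0
  Δ^6: 0  0
  Δ^7: 0
The third differences are constant (6) and nonzero, while all higher differences vanish, so the minimal degree is 3.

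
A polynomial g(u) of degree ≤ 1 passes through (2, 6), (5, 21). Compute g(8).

36

Using the Lagrange interpolation formula with nodes 2, 5:
  L_0(u) = (u - 5) / -3
  L_1(u) = (u - 2) / 3
Then g(u) = 6·L_0(u) + 21·L_1(u).
Expanding and collecting terms gives g(u) = 5u - 4.
Evaluating at u = 8: g(8) = 36.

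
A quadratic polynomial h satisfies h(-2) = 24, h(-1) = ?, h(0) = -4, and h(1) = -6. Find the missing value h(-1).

On equispaced nodes a degree-2 polynomial has vanishing third forward difference, so
  - h(-2) + 3·h(-1) - 3·h(0) + h(1) = 0.
Substituting the known values and solving for h(-1):
  3·h(-1) = 18
  h(-1) = 6.

6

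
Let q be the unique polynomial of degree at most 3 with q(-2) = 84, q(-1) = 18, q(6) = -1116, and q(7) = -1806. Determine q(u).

q(u) = -6u^3 + 6u^2 - 6u

Write q(u) = au^3 + bu^2 + cu + d. Substituting each data point gives a linear system:
  -8a + 4b - 2c + d = 84
  -a + b - c + d = 18
  216a + 36b + 6c + d = -1116
  343a + 49b + 7c + d = -1806
Solving the system yields a = -6, b = 6, c = -6, d = 0.
So q(u) = -6u^3 + 6u^2 - 6u.
Check: q(-2) = 84. ✓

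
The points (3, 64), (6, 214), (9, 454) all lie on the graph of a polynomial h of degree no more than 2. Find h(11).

Forward differences of the values at u = 3, 6, 9:
  h  : 64  214  454
  Δ  : 150  240
  Δ^2: 90
The second differences are constant, confirming degree 2.
Interpolating (Newton forward form) and evaluating at u = 11 gives h(11) = 664.

664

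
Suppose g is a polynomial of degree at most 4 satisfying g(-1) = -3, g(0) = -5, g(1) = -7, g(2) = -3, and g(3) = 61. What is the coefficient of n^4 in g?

Write g(n) = an^4 + bn^3 + cn^2 + dn + e. Substituting each data point gives a linear system:
  a - b + c - d + e = -3
  e = -5
  a + b + c + d + e = -7
  16a + 8b + 4c + 2d + e = -3
  81a + 27b + 9c + 3d + e = 61
Solving the system yields a = 2, b = -3, c = -2, d = 1, e = -5.
So g(n) = 2n^4 - 3n^3 - 2n^2 + n - 5.
The leading coefficient is 2.

2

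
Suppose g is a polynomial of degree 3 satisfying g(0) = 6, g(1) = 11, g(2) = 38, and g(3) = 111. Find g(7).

Forward differences of the values at u = 0, 1, 2, 3:
  g  : 6  11  38  111
  Δ  : 5  27  73
  Δ^2: 22  46
  Δ^3: 24
The third differences are constant, confirming degree 3.
Interpolating (Newton forward form) and evaluating at u = 7 gives g(7) = 1343.

1343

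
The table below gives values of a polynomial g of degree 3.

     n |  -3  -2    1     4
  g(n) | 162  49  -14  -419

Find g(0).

Using the Lagrange interpolation formula with nodes -3, -2, 1, 4:
  L_0(n) = (n + 2)(n - 1)(n - 4) / -28
  L_1(n) = (n + 3)(n - 1)(n - 4) / 18
  L_2(n) = (n + 3)(n + 2)(n - 4) / -36
  L_3(n) = (n + 3)(n + 2)(n - 1) / 126
Then g(n) = 162·L_0(n) + 49·L_1(n) - 14·L_2(n) - 419·L_3(n).
Expanding and collecting terms gives g(n) = -6n^3 - n^2 - 4n - 3.
Evaluating at n = 0: g(0) = -3.

-3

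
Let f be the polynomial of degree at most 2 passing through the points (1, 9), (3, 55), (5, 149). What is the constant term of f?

4

Write f(x) = ax^2 + bx + c. Substituting each data point gives a linear system:
  a + b + c = 9
  9a + 3b + c = 55
  25a + 5b + c = 149
Solving the system yields a = 6, b = -1, c = 4.
So f(x) = 6x² - x + 4.
The constant term is 4.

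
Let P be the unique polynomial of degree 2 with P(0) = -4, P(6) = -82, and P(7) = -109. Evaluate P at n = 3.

Using the Lagrange interpolation formula with nodes 0, 6, 7:
  L_0(n) = (n - 6)(n - 7) / 42
  L_1(n) = n(n - 7) / -6
  L_2(n) = n(n - 6) / 7
Then P(n) = -4·L_0(n) - 82·L_1(n) - 109·L_2(n).
Expanding and collecting terms gives P(n) = -2n^2 - n - 4.
Evaluating at n = 3: P(3) = -25.

-25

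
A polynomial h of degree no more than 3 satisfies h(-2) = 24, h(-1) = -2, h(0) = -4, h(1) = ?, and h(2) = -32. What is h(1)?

The 4 known points determine the degree-3 polynomial uniquely.
Write h(u) = au^3 + bu^2 + cu + d. Substituting each data point gives a linear system:
  -8a + 4b - 2c + d = 24
  -a + b - c + d = -2
  d = -4
  8a + 4b + 2c + d = -32
Solving the system yields a = -4, b = 0, c = 2, d = -4.
So h(u) = -4u^3 + 2u - 4.
Then h(1) = -6.

-6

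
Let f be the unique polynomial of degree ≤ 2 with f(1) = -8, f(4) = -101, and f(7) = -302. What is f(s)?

f(s) = -6s^2 - s - 1

Using the Lagrange interpolation formula with nodes 1, 4, 7:
  L_0(s) = (s - 4)(s - 7) / 18
  L_1(s) = (s - 1)(s - 7) / -9
  L_2(s) = (s - 1)(s - 4) / 18
Then f(s) = -8·L_0(s) - 101·L_1(s) - 302·L_2(s).
Expanding and collecting terms gives f(s) = -6s^2 - s - 1.
Check: f(7) = -302. ✓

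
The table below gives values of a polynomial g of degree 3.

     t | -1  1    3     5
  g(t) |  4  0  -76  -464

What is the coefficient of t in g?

Write g(t) = at^3 + bt^2 + ct + d. Substituting each data point gives a linear system:
  -a + b - c + d = 4
  a + b + c + d = 0
  27a + 9b + 3c + d = -76
  125a + 25b + 5c + d = -464
Solving the system yields a = -5, b = 6, c = 3, d = -4.
So g(t) = -5t^3 + 6t^2 + 3t - 4.
The coefficient of t is 3.

3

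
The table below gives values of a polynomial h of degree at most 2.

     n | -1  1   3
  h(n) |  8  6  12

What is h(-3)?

Using the Lagrange interpolation formula with nodes -1, 1, 3:
  L_0(n) = (n - 1)(n - 3) / 8
  L_1(n) = (n + 1)(n - 3) / -4
  L_2(n) = (n + 1)(n - 1) / 8
Then h(n) = 8·L_0(n) + 6·L_1(n) + 12·L_2(n).
Expanding and collecting terms gives h(n) = n² - n + 6.
Evaluating at n = -3: h(-3) = 18.

18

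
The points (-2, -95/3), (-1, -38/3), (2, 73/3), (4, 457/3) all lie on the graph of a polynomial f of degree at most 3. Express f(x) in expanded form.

f(x) = 2x^3 + (1/3)x^2 + 6x - 5

Using the Lagrange interpolation formula with nodes -2, -1, 2, 4:
  L_0(x) = (x + 1)(x - 2)(x - 4) / -24
  L_1(x) = (x + 2)(x - 2)(x - 4) / 15
  L_2(x) = (x + 2)(x + 1)(x - 4) / -24
  L_3(x) = (x + 2)(x + 1)(x - 2) / 60
Then f(x) = -95/3·L_0(x) - 38/3·L_1(x) + 73/3·L_2(x) + 457/3·L_3(x).
Expanding and collecting terms gives f(x) = 2x³ + (1/3)x² + 6x - 5.
Check: f(4) = 457/3. ✓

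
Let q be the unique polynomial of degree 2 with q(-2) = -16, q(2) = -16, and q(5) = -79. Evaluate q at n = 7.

-151

Using the Lagrange interpolation formula with nodes -2, 2, 5:
  L_0(n) = (n - 2)(n - 5) / 28
  L_1(n) = (n + 2)(n - 5) / -12
  L_2(n) = (n + 2)(n - 2) / 21
Then q(n) = -16·L_0(n) - 16·L_1(n) - 79·L_2(n).
Expanding and collecting terms gives q(n) = -3n² - 4.
Evaluating at n = 7: q(7) = -151.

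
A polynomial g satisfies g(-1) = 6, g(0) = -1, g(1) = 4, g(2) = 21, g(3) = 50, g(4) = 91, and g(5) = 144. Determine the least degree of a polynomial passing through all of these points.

2

Forward differences of the values at n = -1, 0, 1, 2, 3, 4, 5:
  g  : 6  -1  4  21  50  91  144
  Δ  : -7  5  17  29  41  53
  Δ^2: 12  12  12  12  12
  Δ^3: 0  0  0  0
  Δ^4: 0  0  0
  Δ^5: 0  0
  Δ^6: 0
The second differences are constant (12) and nonzero, while all higher differences vanish, so the minimal degree is 2.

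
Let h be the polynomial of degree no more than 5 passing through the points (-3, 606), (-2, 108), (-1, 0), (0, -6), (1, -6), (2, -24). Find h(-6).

Write h(t) = at^5 + bt^4 + ct^3 + dt^2 + et + k. Substituting each data point gives a linear system:
  -243a + 81b - 27c + 9d - 3e + k = 606
  -32a + 16b - 8c + 4d - 2e + k = 108
  -a + b - c + d - e + k = 0
  k = -6
  a + b + c + d + e + k = -6
  32a + 16b + 8c + 4d + 2e + k = -24
Solving the system yields a = -1, b = 3, c = -5, d = 0, e = 3, k = -6.
So h(t) = -t^5 + 3t^4 - 5t^3 + 3t - 6.
Then h(-6) = 12720.

12720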